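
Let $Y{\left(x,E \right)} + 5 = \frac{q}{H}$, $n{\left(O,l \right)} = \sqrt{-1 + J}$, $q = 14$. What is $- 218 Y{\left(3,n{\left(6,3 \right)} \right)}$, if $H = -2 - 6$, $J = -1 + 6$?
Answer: $\frac{2943}{2} \approx 1471.5$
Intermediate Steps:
$J = 5$
$H = -8$ ($H = -2 - 6 = -8$)
$n{\left(O,l \right)} = 2$ ($n{\left(O,l \right)} = \sqrt{-1 + 5} = \sqrt{4} = 2$)
$Y{\left(x,E \right)} = - \frac{27}{4}$ ($Y{\left(x,E \right)} = -5 + \frac{14}{-8} = -5 + 14 \left(- \frac{1}{8}\right) = -5 - \frac{7}{4} = - \frac{27}{4}$)
$- 218 Y{\left(3,n{\left(6,3 \right)} \right)} = \left(-218\right) \left(- \frac{27}{4}\right) = \frac{2943}{2}$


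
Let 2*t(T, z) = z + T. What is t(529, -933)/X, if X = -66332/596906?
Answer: 30143753/16583 ≈ 1817.8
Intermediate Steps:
t(T, z) = T/2 + z/2 (t(T, z) = (z + T)/2 = (T + z)/2 = T/2 + z/2)
X = -33166/298453 (X = -66332*1/596906 = -33166/298453 ≈ -0.11113)
t(529, -933)/X = ((½)*529 + (½)*(-933))/(-33166/298453) = (529/2 - 933/2)*(-298453/33166) = -202*(-298453/33166) = 30143753/16583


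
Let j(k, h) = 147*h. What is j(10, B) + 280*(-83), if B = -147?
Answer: -44849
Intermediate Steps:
j(10, B) + 280*(-83) = 147*(-147) + 280*(-83) = -21609 - 23240 = -44849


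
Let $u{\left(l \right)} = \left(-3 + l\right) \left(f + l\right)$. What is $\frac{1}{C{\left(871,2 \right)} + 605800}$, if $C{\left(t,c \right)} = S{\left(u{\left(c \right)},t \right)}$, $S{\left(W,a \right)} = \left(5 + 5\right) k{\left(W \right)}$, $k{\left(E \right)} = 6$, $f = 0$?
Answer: $\frac{1}{605860} \approx 1.6505 \cdot 10^{-6}$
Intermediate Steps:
$u{\left(l \right)} = l \left(-3 + l\right)$ ($u{\left(l \right)} = \left(-3 + l\right) \left(0 + l\right) = \left(-3 + l\right) l = l \left(-3 + l\right)$)
$S{\left(W,a \right)} = 60$ ($S{\left(W,a \right)} = \left(5 + 5\right) 6 = 10 \cdot 6 = 60$)
$C{\left(t,c \right)} = 60$
$\frac{1}{C{\left(871,2 \right)} + 605800} = \frac{1}{60 + 605800} = \frac{1}{605860}$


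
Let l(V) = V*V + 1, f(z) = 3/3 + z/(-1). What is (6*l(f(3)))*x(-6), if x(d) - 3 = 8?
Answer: 330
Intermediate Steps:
f(z) = 1 - z (f(z) = 3*(1/3) + z*(-1) = 1 - z)
l(V) = 1 + V**2 (l(V) = V**2 + 1 = 1 + V**2)
x(d) = 11 (x(d) = 3 + 8 = 11)
(6*l(f(3)))*x(-6) = (6*(1 + (1 - 1*3)**2))*11 = (6*(1 + (1 - 3)**2))*11 = (6*(1 + (-2)**2))*11 = (6*(1 + 4))*11 = (6*5)*11 = 30*11 = 330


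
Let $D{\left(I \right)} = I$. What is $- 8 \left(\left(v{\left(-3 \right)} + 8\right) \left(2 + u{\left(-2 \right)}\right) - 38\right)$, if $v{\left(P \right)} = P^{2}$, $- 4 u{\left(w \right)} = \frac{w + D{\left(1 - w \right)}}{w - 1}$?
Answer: $\frac{62}{3} \approx 20.667$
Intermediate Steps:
$u{\left(w \right)} = - \frac{1}{4 \left(-1 + w\right)}$ ($u{\left(w \right)} = - \frac{\left(w - \left(-1 + w\right)\right) \frac{1}{w - 1}}{4} = - \frac{1 \frac{1}{-1 + w}}{4} = - \frac{1}{4 \left(-1 + w\right)}$)
$- 8 \left(\left(v{\left(-3 \right)} + 8\right) \left(2 + u{\left(-2 \right)}\right) - 38\right) = - 8 \left(\left(\left(-3\right)^{2} + 8\right) \left(2 - \frac{1}{-4 + 4 \left(-2\right)}\right) - 38\right) = - 8 \left(\left(9 + 8\right) \left(2 - \frac{1}{-4 - 8}\right) - 38\right) = - 8 \left(17 \left(2 - \frac{1}{-12}\right) - 38\right) = - 8 \left(17 \left(2 - - \frac{1}{12}\right) - 38\right) = - 8 \left(17 \left(2 + \frac{1}{12}\right) - 38\right) = - 8 \left(17 \cdot \frac{25}{12} - 38\right) = - 8 \left(\frac{425}{12} - 38\right) = \left(-8\right) \left(- \frac{31}{12}\right) = \frac{62}{3}$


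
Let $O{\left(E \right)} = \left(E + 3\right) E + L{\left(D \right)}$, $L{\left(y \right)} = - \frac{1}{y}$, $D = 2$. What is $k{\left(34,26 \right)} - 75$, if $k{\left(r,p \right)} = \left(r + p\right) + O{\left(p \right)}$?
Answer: $\frac{1477}{2} \approx 738.5$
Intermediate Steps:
$O{\left(E \right)} = - \frac{1}{2} + E \left(3 + E\right)$ ($O{\left(E \right)} = \left(E + 3\right) E - \frac{1}{2} = \left(3 + E\right) E - \frac{1}{2} = E \left(3 + E\right) - \frac{1}{2} = - \frac{1}{2} + E \left(3 + E\right)$)
$k{\left(r,p \right)} = - \frac{1}{2} + r + p^{2} + 4 p$ ($k{\left(r,p \right)} = \left(r + p\right) + \left(- \frac{1}{2} + p^{2} + 3 p\right) = \left(p + r\right) + \left(- \frac{1}{2} + p^{2} + 3 p\right) = - \frac{1}{2} + r + p^{2} + 4 p$)
$k{\left(34,26 \right)} - 75 = \left(- \frac{1}{2} + 34 + 26^{2} + 4 \cdot 26\right) - 75 = \left(- \frac{1}{2} + 34 + 676 + 104\right) - 75 = \frac{1627}{2} - 75 = \frac{1477}{2}$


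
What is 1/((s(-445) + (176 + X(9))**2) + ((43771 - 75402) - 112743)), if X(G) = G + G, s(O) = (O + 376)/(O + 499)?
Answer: -18/1921307 ≈ -9.3686e-6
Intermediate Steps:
s(O) = (376 + O)/(499 + O)
X(G) = 2*G
1/((s(-445) + (176 + X(9))**2) + ((43771 - 75402) - 112743)) = 1/(((376 - 445)/(499 - 445) + (176 + 2*9)**2) + ((43771 - 75402) - 112743)) = 1/((-69/54 + (176 + 18)**2) + (-31631 - 112743)) = 1/(((1/54)*(-69) + 194**2) - 144374) = 1/((-23/18 + 37636) - 144374) = 1/(677425/18 - 144374) = 1/(-1921307/18) = -18/1921307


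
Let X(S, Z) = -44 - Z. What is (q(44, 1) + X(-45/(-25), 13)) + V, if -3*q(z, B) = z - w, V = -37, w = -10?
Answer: -112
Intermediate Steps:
q(z, B) = -10/3 - z/3 (q(z, B) = -(z - 1*(-10))/3 = -(z + 10)/3 = -(10 + z)/3 = -10/3 - z/3)
(q(44, 1) + X(-45/(-25), 13)) + V = ((-10/3 - 1/3*44) + (-44 - 1*13)) - 37 = ((-10/3 - 44/3) + (-44 - 13)) - 37 = (-18 - 57) - 37 = -75 - 37 = -112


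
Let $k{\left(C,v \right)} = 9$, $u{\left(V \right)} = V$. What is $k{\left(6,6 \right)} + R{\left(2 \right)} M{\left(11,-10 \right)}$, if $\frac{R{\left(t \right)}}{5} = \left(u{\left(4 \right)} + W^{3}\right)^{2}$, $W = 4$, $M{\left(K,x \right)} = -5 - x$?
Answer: $115609$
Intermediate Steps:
$R{\left(t \right)} = 23120$ ($R{\left(t \right)} = 5 \left(4 + 4^{3}\right)^{2} = 5 \left(4 + 64\right)^{2} = 5 \cdot 68^{2} = 5 \cdot 4624 = 23120$)
$k{\left(6,6 \right)} + R{\left(2 \right)} M{\left(11,-10 \right)} = 9 + 23120 \left(-5 - -10\right) = 9 + 23120 \left(-5 + 10\right) = 9 + 23120 \cdot 5 = 9 + 115600 = 115609$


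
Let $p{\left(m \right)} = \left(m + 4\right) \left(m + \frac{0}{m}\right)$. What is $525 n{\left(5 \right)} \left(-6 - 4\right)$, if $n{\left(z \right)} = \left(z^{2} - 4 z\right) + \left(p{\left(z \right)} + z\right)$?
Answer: $-288750$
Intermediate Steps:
$p{\left(m \right)} = m \left(4 + m\right)$ ($p{\left(m \right)} = \left(4 + m\right) \left(m + 0\right) = \left(4 + m\right) m = m \left(4 + m\right)$)
$n{\left(z \right)} = z^{2} - 3 z + z \left(4 + z\right)$ ($n{\left(z \right)} = \left(z^{2} - 4 z\right) + \left(z \left(4 + z\right) + z\right) = \left(z^{2} - 4 z\right) + \left(z + z \left(4 + z\right)\right) = z^{2} - 3 z + z \left(4 + z\right)$)
$525 n{\left(5 \right)} \left(-6 - 4\right) = 525 \cdot 5 \left(1 + 2 \cdot 5\right) \left(-6 - 4\right) = 525 \cdot 5 \left(1 + 10\right) \left(-10\right) = 525 \cdot 5 \cdot 11 \left(-10\right) = 525 \cdot 55 \left(-10\right) = 525 \left(-550\right) = -288750$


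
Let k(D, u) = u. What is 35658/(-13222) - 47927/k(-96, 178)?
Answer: -320018959/1176758 ≈ -271.95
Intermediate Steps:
35658/(-13222) - 47927/k(-96, 178) = 35658/(-13222) - 47927/178 = 35658*(-1/13222) - 47927*1/178 = -17829/6611 - 47927/178 = -320018959/1176758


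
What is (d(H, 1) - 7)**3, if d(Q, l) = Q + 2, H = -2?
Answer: -343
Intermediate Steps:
d(Q, l) = 2 + Q
(d(H, 1) - 7)**3 = ((2 - 2) - 7)**3 = (0 - 7)**3 = (-7)**3 = -343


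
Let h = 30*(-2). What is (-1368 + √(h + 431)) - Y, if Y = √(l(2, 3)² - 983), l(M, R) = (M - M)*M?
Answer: -1368 + √371 - I*√983 ≈ -1348.7 - 31.353*I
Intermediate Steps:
l(M, R) = 0 (l(M, R) = 0*M = 0)
h = -60
Y = I*√983 (Y = √(0² - 983) = √(0 - 983) = √(-983) = I*√983 ≈ 31.353*I)
(-1368 + √(h + 431)) - Y = (-1368 + √(-60 + 431)) - I*√983 = (-1368 + √371) - I*√983 = -1368 + √371 - I*√983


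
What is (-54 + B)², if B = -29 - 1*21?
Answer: 10816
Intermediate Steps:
B = -50 (B = -29 - 21 = -50)
(-54 + B)² = (-54 - 50)² = (-104)² = 10816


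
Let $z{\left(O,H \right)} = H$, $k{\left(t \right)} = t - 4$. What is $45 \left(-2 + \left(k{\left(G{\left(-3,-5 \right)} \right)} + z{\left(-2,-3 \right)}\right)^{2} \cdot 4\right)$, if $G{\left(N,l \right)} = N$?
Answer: $17910$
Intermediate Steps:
$k{\left(t \right)} = -4 + t$
$45 \left(-2 + \left(k{\left(G{\left(-3,-5 \right)} \right)} + z{\left(-2,-3 \right)}\right)^{2} \cdot 4\right) = 45 \left(-2 + \left(\left(-4 - 3\right) - 3\right)^{2} \cdot 4\right) = 45 \left(-2 + \left(-7 - 3\right)^{2} \cdot 4\right) = 45 \left(-2 + \left(-10\right)^{2} \cdot 4\right) = 45 \left(-2 + 100 \cdot 4\right) = 45 \left(-2 + 400\right) = 45 \cdot 398 = 17910$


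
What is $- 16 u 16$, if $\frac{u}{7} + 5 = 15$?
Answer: $-17920$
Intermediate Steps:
$u = 70$ ($u = -35 + 7 \cdot 15 = -35 + 105 = 70$)
$- 16 u 16 = \left(-16\right) 70 \cdot 16 = \left(-1120\right) 16 = -17920$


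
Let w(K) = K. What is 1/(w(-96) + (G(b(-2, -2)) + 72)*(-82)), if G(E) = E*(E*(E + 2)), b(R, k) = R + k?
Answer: -1/3376 ≈ -0.00029621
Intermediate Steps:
G(E) = E²*(2 + E) (G(E) = E*(E*(2 + E)) = E²*(2 + E))
1/(w(-96) + (G(b(-2, -2)) + 72)*(-82)) = 1/(-96 + ((-2 - 2)²*(2 + (-2 - 2)) + 72)*(-82)) = 1/(-96 + ((-4)²*(2 - 4) + 72)*(-82)) = 1/(-96 + (16*(-2) + 72)*(-82)) = 1/(-96 + (-32 + 72)*(-82)) = 1/(-96 + 40*(-82)) = 1/(-96 - 3280) = 1/(-3376) = -1/3376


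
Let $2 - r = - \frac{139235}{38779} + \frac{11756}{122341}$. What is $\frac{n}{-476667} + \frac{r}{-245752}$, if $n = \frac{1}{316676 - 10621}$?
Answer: $- \frac{200146772986310134447}{8952135706097771011713720} \approx -2.2357 \cdot 10^{-5}$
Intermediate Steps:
$r = \frac{1371936131}{249697981}$ ($r = 2 - \left(- \frac{139235}{38779} + \frac{11756}{122341}\right) = 2 - - \frac{872540169}{249697981} = 2 + \frac{872540169}{249697981} = \frac{1371936131}{249697981} \approx 5.4944$)
$n = \frac{1}{306055} \approx 3.2674 \cdot 10^{-6}$
$\frac{n}{-476667} + \frac{r}{-245752} = \frac{1}{306055 \left(-476667\right)} + \frac{1371936131}{249697981 \left(-245752\right)} = \frac{1}{306055} \left(- \frac{1}{476667}\right) + \frac{1371936131}{249697981} \left(- \frac{1}{245752}\right) = - \frac{1}{145886318685} - \frac{1371936131}{61363778226712} = - \frac{200146772986310134447}{8952135706097771011713720}$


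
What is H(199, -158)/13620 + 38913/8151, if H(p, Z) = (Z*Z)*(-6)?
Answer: -19191509/3083795 ≈ -6.2233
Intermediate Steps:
H(p, Z) = -6*Z**2 (H(p, Z) = Z**2*(-6) = -6*Z**2)
H(199, -158)/13620 + 38913/8151 = -6*(-158)**2/13620 + 38913/8151 = -6*24964*(1/13620) + 38913*(1/8151) = -149784*1/13620 + 12971/2717 = -12482/1135 + 12971/2717 = -19191509/3083795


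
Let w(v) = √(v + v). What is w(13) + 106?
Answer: 106 + √26 ≈ 111.10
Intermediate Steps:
w(v) = √2*√v (w(v) = √(2*v) = √2*√v)
w(13) + 106 = √2*√13 + 106 = √26 + 106 = 106 + √26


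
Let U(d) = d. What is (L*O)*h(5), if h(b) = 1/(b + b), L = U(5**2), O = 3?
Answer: 15/2 ≈ 7.5000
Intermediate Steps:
L = 25 (L = 5**2 = 25)
h(b) = 1/(2*b)
(L*O)*h(5) = (25*3)*((1/2)/5) = 75*((1/2)*(1/5)) = 75*(1/10) = 15/2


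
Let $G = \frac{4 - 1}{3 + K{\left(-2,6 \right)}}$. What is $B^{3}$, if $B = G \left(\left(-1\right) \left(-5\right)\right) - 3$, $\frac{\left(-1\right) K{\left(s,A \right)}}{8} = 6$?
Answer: $- \frac{1000}{27} \approx -37.037$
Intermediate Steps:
$K{\left(s,A \right)} = -48$ ($K{\left(s,A \right)} = \left(-8\right) 6 = -48$)
$G = - \frac{1}{15}$ ($G = \frac{4 - 1}{3 - 48} = \frac{3}{-45} = 3 \left(- \frac{1}{45}\right) = - \frac{1}{15} \approx -0.066667$)
$B = - \frac{10}{3}$ ($B = - \frac{\left(-1\right) \left(-5\right)}{15} - 3 = \left(- \frac{1}{15}\right) 5 - 3 = - \frac{1}{3} - 3 = - \frac{10}{3} \approx -3.3333$)
$B^{3} = \left(- \frac{10}{3}\right)^{3} = - \frac{1000}{27}$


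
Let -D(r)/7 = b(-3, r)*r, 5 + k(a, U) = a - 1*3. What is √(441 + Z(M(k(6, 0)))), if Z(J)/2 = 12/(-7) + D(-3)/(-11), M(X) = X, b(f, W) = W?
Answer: 5*√106491/77 ≈ 21.190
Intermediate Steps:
k(a, U) = -8 + a (k(a, U) = -5 + (a - 1*3) = -5 + (a - 3) = -5 + (-3 + a) = -8 + a)
D(r) = -7*r² (D(r) = -7*r*r = -7*r²)
Z(J) = 618/77 (Z(J) = 2*(12/(-7) - 7*(-3)²/(-11)) = 2*(12*(-⅐) - 7*9*(-1/11)) = 2*(-12/7 - 63*(-1/11)) = 2*(-12/7 + 63/11) = 2*(309/77) = 618/77)
√(441 + Z(M(k(6, 0)))) = √(441 + 618/77) = √(34575/77) = 5*√106491/77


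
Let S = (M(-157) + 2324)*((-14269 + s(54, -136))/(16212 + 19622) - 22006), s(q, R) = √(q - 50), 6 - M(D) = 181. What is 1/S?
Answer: -35834/1694652555379 ≈ -2.1145e-8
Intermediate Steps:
M(D) = -175 (M(D) = 6 - 1*181 = 6 - 181 = -175)
s(q, R) = √(-50 + q)
S = -1694652555379/35834 (S = (-175 + 2324)*((-14269 + √(-50 + 54))/(16212 + 19622) - 22006) = 2149*((-14269 + √4)/35834 - 22006) = 2149*((-14269 + 2)*(1/35834) - 22006) = 2149*(-14267*1/35834 - 22006) = 2149*(-14267/35834 - 22006) = 2149*(-788577271/35834) = -1694652555379/35834 ≈ -4.7292e+7)
1/S = 1/(-1694652555379/35834) = -35834/1694652555379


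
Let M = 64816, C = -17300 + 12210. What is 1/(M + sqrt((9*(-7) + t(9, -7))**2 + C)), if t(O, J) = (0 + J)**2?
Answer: 32408/2100559375 - I*sqrt(4894)/4201118750 ≈ 1.5428e-5 - 1.6652e-8*I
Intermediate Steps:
t(O, J) = J**2
C = -5090
1/(M + sqrt((9*(-7) + t(9, -7))**2 + C)) = 1/(64816 + sqrt((9*(-7) + (-7)**2)**2 - 5090)) = 1/(64816 + sqrt((-63 + 49)**2 - 5090)) = 1/(64816 + sqrt((-14)**2 - 5090)) = 1/(64816 + sqrt(196 - 5090)) = 1/(64816 + sqrt(-4894)) = 1/(64816 + I*sqrt(4894))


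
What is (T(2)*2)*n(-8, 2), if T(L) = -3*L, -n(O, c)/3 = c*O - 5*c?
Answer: -936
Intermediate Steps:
n(O, c) = 15*c - 3*O*c (n(O, c) = -3*(c*O - 5*c) = -3*(O*c - 5*c) = -3*(-5*c + O*c) = 15*c - 3*O*c)
(T(2)*2)*n(-8, 2) = (-3*2*2)*(3*2*(5 - 1*(-8))) = (-6*2)*(3*2*(5 + 8)) = -36*2*13 = -12*78 = -936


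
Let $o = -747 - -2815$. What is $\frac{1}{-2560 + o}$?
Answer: $- \frac{1}{492} \approx -0.0020325$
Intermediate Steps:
$o = 2068$ ($o = -747 + 2815 = 2068$)
$\frac{1}{-2560 + o} = \frac{1}{-2560 + 2068} = \frac{1}{-492} = - \frac{1}{492}$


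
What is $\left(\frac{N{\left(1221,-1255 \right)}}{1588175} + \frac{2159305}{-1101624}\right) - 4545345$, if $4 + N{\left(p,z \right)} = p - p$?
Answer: $- \frac{7952410390822813871}{1749571696200} \approx -4.5453 \cdot 10^{6}$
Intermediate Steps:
$N{\left(p,z \right)} = -4$ ($N{\left(p,z \right)} = -4 + \left(p - p\right) = -4 + 0 = -4$)
$\left(\frac{N{\left(1221,-1255 \right)}}{1588175} + \frac{2159305}{-1101624}\right) - 4545345 = \left(- \frac{4}{1588175} + \frac{2159305}{-1101624}\right) - 4545345 = \left(\left(-4\right) \frac{1}{1588175} + 2159305 \left(- \frac{1}{1101624}\right)\right) - 4545345 = \left(- \frac{4}{1588175} - \frac{2159305}{1101624}\right) - 4545345 = - \frac{3429358624871}{1749571696200} - 4545345 = - \frac{7952410390822813871}{1749571696200}$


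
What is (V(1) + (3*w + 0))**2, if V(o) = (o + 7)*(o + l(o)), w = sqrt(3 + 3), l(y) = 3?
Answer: 1078 + 192*sqrt(6) ≈ 1548.3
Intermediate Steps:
w = sqrt(6) ≈ 2.4495
V(o) = (3 + o)*(7 + o) (V(o) = (o + 7)*(o + 3) = (7 + o)*(3 + o) = (3 + o)*(7 + o))
(V(1) + (3*w + 0))**2 = ((21 + 1**2 + 10*1) + (3*sqrt(6) + 0))**2 = ((21 + 1 + 10) + 3*sqrt(6))**2 = (32 + 3*sqrt(6))**2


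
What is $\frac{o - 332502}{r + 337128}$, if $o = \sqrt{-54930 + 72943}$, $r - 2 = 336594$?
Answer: $- \frac{166251}{336862} + \frac{\sqrt{18013}}{673724} \approx -0.49333$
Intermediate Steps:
$r = 336596$ ($r = 2 + 336594 = 336596$)
$o = \sqrt{18013} \approx 134.21$
$\frac{o - 332502}{r + 337128} = \frac{\sqrt{18013} - 332502}{336596 + 337128} = \frac{-332502 + \sqrt{18013}}{673724} = \left(-332502 + \sqrt{18013}\right) \frac{1}{673724} = - \frac{166251}{336862} + \frac{\sqrt{18013}}{673724}$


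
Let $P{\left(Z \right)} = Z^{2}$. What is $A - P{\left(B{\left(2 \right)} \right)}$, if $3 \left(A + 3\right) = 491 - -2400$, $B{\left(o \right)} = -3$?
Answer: $\frac{2855}{3} \approx 951.67$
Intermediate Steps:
$A = \frac{2882}{3}$ ($A = -3 + \frac{491 - -2400}{3} = -3 + \frac{491 + 2400}{3} = -3 + \frac{1}{3} \cdot 2891 = -3 + \frac{2891}{3} = \frac{2882}{3} \approx 960.67$)
$A - P{\left(B{\left(2 \right)} \right)} = \frac{2882}{3} - \left(-3\right)^{2} = \frac{2882}{3} - 9 = \frac{2855}{3}$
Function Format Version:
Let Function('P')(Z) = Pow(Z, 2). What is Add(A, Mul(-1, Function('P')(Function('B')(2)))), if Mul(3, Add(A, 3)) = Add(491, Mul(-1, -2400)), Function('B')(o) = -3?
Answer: Rational(2855, 3) ≈ 951.67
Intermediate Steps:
A = Rational(2882, 3) (A = Add(-3, Mul(Rational(1, 3), Add(491, Mul(-1, -2400)))) = Add(-3, Mul(Rational(1, 3), Add(491, 2400))) = Add(-3, Mul(Rational(1, 3), 2891)) = Add(-3, Rational(2891, 3)) = Rational(2882, 3) ≈ 960.67)
Add(A, Mul(-1, Function('P')(Function('B')(2)))) = Add(Rational(2882, 3), Mul(-1, Pow(-3, 2))) = Add(Rational(2882, 3), Mul(-1, 9)) = Add(Rational(2882, 3), -9) = Rational(2855, 3)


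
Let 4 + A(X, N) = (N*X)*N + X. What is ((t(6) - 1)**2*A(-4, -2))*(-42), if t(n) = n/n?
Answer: 0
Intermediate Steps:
A(X, N) = -4 + X + X*N**2 (A(X, N) = -4 + ((N*X)*N + X) = -4 + (X*N**2 + X) = -4 + (X + X*N**2) = -4 + X + X*N**2)
t(n) = 1
((t(6) - 1)**2*A(-4, -2))*(-42) = ((1 - 1)**2*(-4 - 4 - 4*(-2)**2))*(-42) = (0**2*(-4 - 4 - 4*4))*(-42) = (0*(-4 - 4 - 16))*(-42) = (0*(-24))*(-42) = 0*(-42) = 0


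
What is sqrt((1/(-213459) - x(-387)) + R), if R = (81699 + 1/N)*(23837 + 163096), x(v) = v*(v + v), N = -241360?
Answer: sqrt(2533574920269833057675355152295)/12880116060 ≈ 1.2358e+5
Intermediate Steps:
x(v) = 2*v**2 (x(v) = v*(2*v) = 2*v**2)
R = 3686107645160187/241360 (R = (81699 + 1/(-241360))*(23837 + 163096) = (81699 - 1/241360)*186933 = (19718870639/241360)*186933 = 3686107645160187/241360 ≈ 1.5272e+10)
sqrt((1/(-213459) - x(-387)) + R) = sqrt((1/(-213459) - 2*(-387)**2) + 3686107645160187/241360) = sqrt((-1/213459 - 2*149769) + 3686107645160187/241360) = sqrt((-1/213459 - 1*299538) + 3686107645160187/241360) = sqrt((-1/213459 - 299538) + 3686107645160187/241360) = sqrt(-63939081943/213459 + 3686107645160187/241360) = sqrt(786817419491430594353/51520464240) = sqrt(2533574920269833057675355152295)/12880116060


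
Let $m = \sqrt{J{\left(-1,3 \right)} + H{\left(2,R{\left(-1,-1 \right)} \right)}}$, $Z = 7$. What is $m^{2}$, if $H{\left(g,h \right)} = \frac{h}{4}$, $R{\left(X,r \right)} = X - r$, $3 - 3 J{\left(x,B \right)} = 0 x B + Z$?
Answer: $- \frac{4}{3} \approx -1.3333$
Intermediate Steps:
$J{\left(x,B \right)} = - \frac{4}{3}$ ($J{\left(x,B \right)} = 1 - \frac{0 x B + 7}{3} = 1 - \frac{0 B + 7}{3} = 1 - \frac{0 + 7}{3} = 1 - \frac{7}{3} = - \frac{4}{3}$)
$H{\left(g,h \right)} = \frac{h}{4}$ ($H{\left(g,h \right)} = h \frac{1}{4} = \frac{h}{4}$)
$m = \frac{2 i \sqrt{3}}{3}$ ($m = \sqrt{- \frac{4}{3} + \frac{-1 - -1}{4}} = \sqrt{- \frac{4}{3} + \frac{-1 + 1}{4}} = \sqrt{- \frac{4}{3} + \frac{1}{4} \cdot 0} = \sqrt{- \frac{4}{3} + 0} = \sqrt{- \frac{4}{3}} = \frac{2 i \sqrt{3}}{3} \approx 1.1547 i$)
$m^{2} = \left(\frac{2 i \sqrt{3}}{3}\right)^{2} = - \frac{4}{3}$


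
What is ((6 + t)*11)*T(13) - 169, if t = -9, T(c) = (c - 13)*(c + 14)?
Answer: -169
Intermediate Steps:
T(c) = (-13 + c)*(14 + c)
((6 + t)*11)*T(13) - 169 = ((6 - 9)*11)*(-182 + 13 + 13²) - 169 = (-3*11)*(-182 + 13 + 169) - 169 = -33*0 - 169 = 0 - 169 = -169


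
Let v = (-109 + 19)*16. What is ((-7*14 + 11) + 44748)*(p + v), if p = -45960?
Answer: -2116931400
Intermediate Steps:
v = -1440 (v = -90*16 = -1440)
((-7*14 + 11) + 44748)*(p + v) = ((-7*14 + 11) + 44748)*(-45960 - 1440) = ((-98 + 11) + 44748)*(-47400) = (-87 + 44748)*(-47400) = 44661*(-47400) = -2116931400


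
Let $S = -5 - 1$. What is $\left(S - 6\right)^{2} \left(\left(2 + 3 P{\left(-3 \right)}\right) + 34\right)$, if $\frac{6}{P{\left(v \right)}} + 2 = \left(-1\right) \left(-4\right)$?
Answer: $6480$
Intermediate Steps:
$P{\left(v \right)} = 3$ ($P{\left(v \right)} = \frac{6}{-2 - -4} = \frac{6}{-2 + 4} = \frac{6}{2} = 6 \cdot \frac{1}{2} = 3$)
$S = -6$
$\left(S - 6\right)^{2} \left(\left(2 + 3 P{\left(-3 \right)}\right) + 34\right) = \left(-6 - 6\right)^{2} \left(\left(2 + 3 \cdot 3\right) + 34\right) = \left(-12\right)^{2} \left(\left(2 + 9\right) + 34\right) = 144 \left(11 + 34\right) = 144 \cdot 45 = 6480$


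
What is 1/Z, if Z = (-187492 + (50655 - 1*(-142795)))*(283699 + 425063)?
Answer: 1/4222803996 ≈ 2.3681e-10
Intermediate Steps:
Z = 4222803996 (Z = (-187492 + (50655 + 142795))*708762 = (-187492 + 193450)*708762 = 5958*708762 = 4222803996)
1/Z = 1/4222803996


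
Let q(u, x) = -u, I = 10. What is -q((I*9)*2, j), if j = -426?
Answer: 180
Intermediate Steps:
-q((I*9)*2, j) = -(-1)*(10*9)*2 = -(-1)*90*2 = -(-1)*180 = -1*(-180) = 180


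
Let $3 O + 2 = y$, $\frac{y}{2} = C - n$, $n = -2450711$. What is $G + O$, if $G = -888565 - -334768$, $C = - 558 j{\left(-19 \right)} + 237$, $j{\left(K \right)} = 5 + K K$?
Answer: $\frac{2832047}{3} \approx 9.4402 \cdot 10^{5}$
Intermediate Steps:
$j{\left(K \right)} = 5 + K^{2}$
$C = -203991$ ($C = - 558 \left(5 + \left(-19\right)^{2}\right) + 237 = - 558 \left(5 + 361\right) + 237 = \left(-558\right) 366 + 237 = -204228 + 237 = -203991$)
$G = -553797$ ($G = -888565 + 334768 = -553797$)
$y = 4493440$ ($y = 2 \left(-203991 - -2450711\right) = 2 \left(-203991 + 2450711\right) = 2 \cdot 2246720 = 4493440$)
$O = \frac{4493438}{3}$ ($O = - \frac{2}{3} + \frac{1}{3} \cdot 4493440 = - \frac{2}{3} + \frac{4493440}{3} = \frac{4493438}{3} \approx 1.4978 \cdot 10^{6}$)
$G + O = -553797 + \frac{4493438}{3} = \frac{2832047}{3}$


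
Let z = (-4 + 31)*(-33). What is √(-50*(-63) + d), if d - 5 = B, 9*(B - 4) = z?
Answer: 6*√85 ≈ 55.317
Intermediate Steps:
z = -891 (z = 27*(-33) = -891)
B = -95 (B = 4 + (⅑)*(-891) = 4 - 99 = -95)
d = -90 (d = 5 - 95 = -90)
√(-50*(-63) + d) = √(-50*(-63) - 90) = √(3150 - 90) = √3060 = 6*√85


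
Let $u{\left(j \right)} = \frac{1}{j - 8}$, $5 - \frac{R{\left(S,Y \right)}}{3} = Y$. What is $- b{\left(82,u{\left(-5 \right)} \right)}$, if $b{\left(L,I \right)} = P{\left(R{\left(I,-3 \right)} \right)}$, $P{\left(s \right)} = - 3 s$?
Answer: $72$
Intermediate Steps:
$R{\left(S,Y \right)} = 15 - 3 Y$
$u{\left(j \right)} = \frac{1}{-8 + j}$
$b{\left(L,I \right)} = -72$ ($b{\left(L,I \right)} = - 3 \left(15 - -9\right) = - 3 \left(15 + 9\right) = \left(-3\right) 24 = -72$)
$- b{\left(82,u{\left(-5 \right)} \right)} = \left(-1\right) \left(-72\right) = 72$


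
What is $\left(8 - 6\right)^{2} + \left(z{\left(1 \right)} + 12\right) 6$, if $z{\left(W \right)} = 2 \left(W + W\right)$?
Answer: $100$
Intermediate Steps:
$z{\left(W \right)} = 4 W$ ($z{\left(W \right)} = 2 \cdot 2 W = 4 W$)
$\left(8 - 6\right)^{2} + \left(z{\left(1 \right)} + 12\right) 6 = \left(8 - 6\right)^{2} + \left(4 \cdot 1 + 12\right) 6 = 2^{2} + \left(4 + 12\right) 6 = 4 + 16 \cdot 6 = 4 + 96 = 100$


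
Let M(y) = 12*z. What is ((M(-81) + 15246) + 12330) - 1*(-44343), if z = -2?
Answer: 71895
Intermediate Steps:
M(y) = -24 (M(y) = 12*(-2) = -24)
((M(-81) + 15246) + 12330) - 1*(-44343) = ((-24 + 15246) + 12330) - 1*(-44343) = (15222 + 12330) + 44343 = 27552 + 44343 = 71895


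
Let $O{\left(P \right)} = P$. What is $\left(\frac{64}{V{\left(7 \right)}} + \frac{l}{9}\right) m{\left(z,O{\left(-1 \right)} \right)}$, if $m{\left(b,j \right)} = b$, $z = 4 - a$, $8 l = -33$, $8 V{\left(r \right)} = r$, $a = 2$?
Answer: $\frac{12211}{84} \approx 145.37$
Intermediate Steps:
$V{\left(r \right)} = \frac{r}{8}$
$l = - \frac{33}{8}$ ($l = \frac{1}{8} \left(-33\right) = - \frac{33}{8} \approx -4.125$)
$z = 2$ ($z = 4 - 2 = 2$)
$\left(\frac{64}{V{\left(7 \right)}} + \frac{l}{9}\right) m{\left(z,O{\left(-1 \right)} \right)} = \left(\frac{64}{\frac{1}{8} \cdot 7} - \frac{33}{8 \cdot 9}\right) 2 = \left(\frac{64}{\frac{7}{8}} - \frac{11}{24}\right) 2 = \left(64 \cdot \frac{8}{7} - \frac{11}{24}\right) 2 = \left(\frac{512}{7} - \frac{11}{24}\right) 2 = \frac{12211}{168} \cdot 2 = \frac{12211}{84}$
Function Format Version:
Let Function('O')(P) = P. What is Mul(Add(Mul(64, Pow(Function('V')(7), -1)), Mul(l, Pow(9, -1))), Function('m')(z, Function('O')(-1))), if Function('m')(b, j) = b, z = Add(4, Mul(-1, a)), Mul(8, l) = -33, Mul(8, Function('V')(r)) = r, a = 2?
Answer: Rational(12211, 84) ≈ 145.37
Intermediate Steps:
Function('V')(r) = Mul(Rational(1, 8), r)
l = Rational(-33, 8) (l = Mul(Rational(1, 8), -33) = Rational(-33, 8) ≈ -4.1250)
z = 2 (z = Add(4, Mul(-1, 2)) = Add(4, -2) = 2)
Mul(Add(Mul(64, Pow(Function('V')(7), -1)), Mul(l, Pow(9, -1))), Function('m')(z, Function('O')(-1))) = Mul(Add(Mul(64, Pow(Mul(Rational(1, 8), 7), -1)), Mul(Rational(-33, 8), Pow(9, -1))), 2) = Mul(Add(Mul(64, Pow(Rational(7, 8), -1)), Mul(Rational(-33, 8), Rational(1, 9))), 2) = Mul(Add(Mul(64, Rational(8, 7)), Rational(-11, 24)), 2) = Mul(Add(Rational(512, 7), Rational(-11, 24)), 2) = Mul(Rational(12211, 168), 2) = Rational(12211, 84)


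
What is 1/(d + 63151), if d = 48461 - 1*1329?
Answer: 1/110283 ≈ 9.0676e-6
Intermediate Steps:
d = 47132 (d = 48461 - 1329 = 47132)
1/(d + 63151) = 1/(47132 + 63151) = 1/110283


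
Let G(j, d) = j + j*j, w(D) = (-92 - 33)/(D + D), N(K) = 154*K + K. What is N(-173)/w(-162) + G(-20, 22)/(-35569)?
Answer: -61805130728/889225 ≈ -69505.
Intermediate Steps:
N(K) = 155*K
w(D) = -125/(2*D) (w(D) = -125*1/(2*D) = -125/(2*D))
G(j, d) = j + j**2
N(-173)/w(-162) + G(-20, 22)/(-35569) = (155*(-173))/((-125/2/(-162))) - 20*(1 - 20)/(-35569) = -26815/((-125/2*(-1/162))) - 20*(-19)*(-1/35569) = -26815/125/324 + 380*(-1/35569) = -26815*324/125 - 380/35569 = -1737612/25 - 380/35569 = -61805130728/889225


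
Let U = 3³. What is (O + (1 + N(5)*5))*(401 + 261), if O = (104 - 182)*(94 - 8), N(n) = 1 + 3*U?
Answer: -4168614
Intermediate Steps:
U = 27
N(n) = 82 (N(n) = 1 + 3*27 = 1 + 81 = 82)
O = -6708 (O = -78*86 = -6708)
(O + (1 + N(5)*5))*(401 + 261) = (-6708 + (1 + 82*5))*(401 + 261) = (-6708 + (1 + 410))*662 = (-6708 + 411)*662 = -6297*662 = -4168614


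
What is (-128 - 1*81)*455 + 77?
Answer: -95018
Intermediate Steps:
(-128 - 1*81)*455 + 77 = (-128 - 81)*455 + 77 = -209*455 + 77 = -95095 + 77 = -95018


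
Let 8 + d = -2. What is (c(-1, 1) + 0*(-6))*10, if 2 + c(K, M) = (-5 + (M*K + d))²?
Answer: 2540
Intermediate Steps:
d = -10 (d = -8 - 2 = -10)
c(K, M) = -2 + (-15 + K*M)² (c(K, M) = -2 + (-5 + (M*K - 10))² = -2 + (-5 + (K*M - 10))² = -2 + (-5 + (-10 + K*M))² = -2 + (-15 + K*M)²)
(c(-1, 1) + 0*(-6))*10 = ((-2 + (-15 - 1*1)²) + 0*(-6))*10 = ((-2 + (-15 - 1)²) + 0)*10 = ((-2 + (-16)²) + 0)*10 = ((-2 + 256) + 0)*10 = (254 + 0)*10 = 254*10 = 2540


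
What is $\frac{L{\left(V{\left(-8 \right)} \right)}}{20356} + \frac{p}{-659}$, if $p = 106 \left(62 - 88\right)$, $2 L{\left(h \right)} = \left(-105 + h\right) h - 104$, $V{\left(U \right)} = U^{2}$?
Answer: $\frac{13800565}{3353651} \approx 4.1151$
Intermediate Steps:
$L{\left(h \right)} = -52 + \frac{h \left(-105 + h\right)}{2}$ ($L{\left(h \right)} = \frac{\left(-105 + h\right) h - 104}{2} = \frac{h \left(-105 + h\right) - 104}{2} = \frac{-104 + h \left(-105 + h\right)}{2} = -52 + \frac{h \left(-105 + h\right)}{2}$)
$p = -2756$ ($p = 106 \left(-26\right) = -2756$)
$\frac{L{\left(V{\left(-8 \right)} \right)}}{20356} + \frac{p}{-659} = \frac{-52 + \frac{\left(\left(-8\right)^{2}\right)^{2}}{2} - \frac{105 \left(-8\right)^{2}}{2}}{20356} - \frac{2756}{-659} = \left(-52 + \frac{64^{2}}{2} - 3360\right) \frac{1}{20356} - - \frac{2756}{659} = \left(-52 + \frac{1}{2} \cdot 4096 - 3360\right) \frac{1}{20356} + \frac{2756}{659} = \left(-52 + 2048 - 3360\right) \frac{1}{20356} + \frac{2756}{659} = \left(-1364\right) \frac{1}{20356} + \frac{2756}{659} = - \frac{341}{5089} + \frac{2756}{659} = \frac{13800565}{3353651}$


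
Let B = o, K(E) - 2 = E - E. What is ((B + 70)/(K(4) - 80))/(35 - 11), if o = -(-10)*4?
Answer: -55/936 ≈ -0.058761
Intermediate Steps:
K(E) = 2 (K(E) = 2 + (E - E) = 2 + 0 = 2)
o = 40 (o = -2*(-20) = 40)
B = 40
((B + 70)/(K(4) - 80))/(35 - 11) = ((40 + 70)/(2 - 80))/(35 - 11) = (110/(-78))/24 = (110*(-1/78))/24 = (1/24)*(-55/39) = -55/936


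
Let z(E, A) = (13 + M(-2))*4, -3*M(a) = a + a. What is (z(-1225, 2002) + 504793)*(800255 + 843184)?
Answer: 829690726963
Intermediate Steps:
M(a) = -2*a/3 (M(a) = -(a + a)/3 = -2*a/3)
z(E, A) = 172/3 (z(E, A) = (13 - 2/3*(-2))*4 = (13 + 4/3)*4 = (43/3)*4 = 172/3)
(z(-1225, 2002) + 504793)*(800255 + 843184) = (172/3 + 504793)*(800255 + 843184) = (1514551/3)*1643439 = 829690726963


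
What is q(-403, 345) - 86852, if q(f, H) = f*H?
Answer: -225887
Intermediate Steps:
q(f, H) = H*f
q(-403, 345) - 86852 = 345*(-403) - 86852 = -139035 - 86852 = -225887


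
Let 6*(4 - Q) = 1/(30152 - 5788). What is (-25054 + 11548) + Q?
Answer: -1973776369/146184 ≈ -13502.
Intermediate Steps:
Q = 584735/146184 (Q = 4 - 1/(6*(30152 - 5788)) = 4 - ⅙/24364 = 4 - ⅙*1/24364 = 4 - 1/146184 = 584735/146184 ≈ 4.0000)
(-25054 + 11548) + Q = (-25054 + 11548) + 584735/146184 = -13506 + 584735/146184 = -1973776369/146184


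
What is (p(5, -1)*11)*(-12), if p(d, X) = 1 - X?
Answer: -264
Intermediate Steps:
(p(5, -1)*11)*(-12) = ((1 - 1*(-1))*11)*(-12) = ((1 + 1)*11)*(-12) = (2*11)*(-12) = 22*(-12) = -264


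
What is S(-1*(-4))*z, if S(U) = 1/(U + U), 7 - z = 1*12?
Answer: -5/8 ≈ -0.62500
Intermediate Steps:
z = -5 (z = 7 - 12 = -5)
S(U) = 1/(2*U)
S(-1*(-4))*z = (1/(2*((-1*(-4)))))*(-5) = ((½)/4)*(-5) = ((½)*(¼))*(-5) = (⅛)*(-5) = -5/8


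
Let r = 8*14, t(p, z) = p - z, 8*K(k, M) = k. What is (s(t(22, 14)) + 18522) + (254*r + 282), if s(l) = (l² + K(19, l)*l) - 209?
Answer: 47126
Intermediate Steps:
K(k, M) = k/8
r = 112
s(l) = -209 + l² + 19*l/8 (s(l) = (l² + ((⅛)*19)*l) - 209 = (l² + 19*l/8) - 209 = -209 + l² + 19*l/8)
(s(t(22, 14)) + 18522) + (254*r + 282) = ((-209 + (22 - 1*14)² + 19*(22 - 1*14)/8) + 18522) + (254*112 + 282) = ((-209 + (22 - 14)² + 19*(22 - 14)/8) + 18522) + (28448 + 282) = ((-209 + 8² + (19/8)*8) + 18522) + 28730 = ((-209 + 64 + 19) + 18522) + 28730 = (-126 + 18522) + 28730 = 18396 + 28730 = 47126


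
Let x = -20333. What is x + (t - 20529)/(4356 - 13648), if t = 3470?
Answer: -188917177/9292 ≈ -20331.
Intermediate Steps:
x + (t - 20529)/(4356 - 13648) = -20333 + (3470 - 20529)/(4356 - 13648) = -20333 - 17059/(-9292) = -20333 - 17059*(-1/9292) = -20333 + 17059/9292 = -188917177/9292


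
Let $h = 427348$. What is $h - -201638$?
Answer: $628986$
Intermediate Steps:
$h - -201638 = 427348 - -201638 = 427348 + 201638 = 628986$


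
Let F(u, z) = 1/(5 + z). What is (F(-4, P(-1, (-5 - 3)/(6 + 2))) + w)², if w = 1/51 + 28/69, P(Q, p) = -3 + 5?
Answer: 21771556/67420521 ≈ 0.32292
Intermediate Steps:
P(Q, p) = 2
w = 499/1173 (w = 1*(1/51) + 28*(1/69) = 1/51 + 28/69 = 499/1173 ≈ 0.42541)
(F(-4, P(-1, (-5 - 3)/(6 + 2))) + w)² = (1/(5 + 2) + 499/1173)² = (1/7 + 499/1173)² = (⅐ + 499/1173)² = (4666/8211)² = 21771556/67420521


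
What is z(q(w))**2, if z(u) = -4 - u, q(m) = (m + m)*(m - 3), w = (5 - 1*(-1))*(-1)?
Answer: 12544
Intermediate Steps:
w = -6 (w = (5 + 1)*(-1) = 6*(-1) = -6)
q(m) = 2*m*(-3 + m) (q(m) = (2*m)*(-3 + m) = 2*m*(-3 + m))
z(q(w))**2 = (-4 - 2*(-6)*(-3 - 6))**2 = (-4 - 2*(-6)*(-9))**2 = (-4 - 1*108)**2 = (-4 - 108)**2 = (-112)**2 = 12544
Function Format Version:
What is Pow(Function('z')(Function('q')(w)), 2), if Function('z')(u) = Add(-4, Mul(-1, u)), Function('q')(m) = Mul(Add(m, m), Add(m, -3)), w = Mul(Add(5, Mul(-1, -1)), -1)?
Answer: 12544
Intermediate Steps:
w = -6 (w = Mul(Add(5, 1), -1) = Mul(6, -1) = -6)
Function('q')(m) = Mul(2, m, Add(-3, m)) (Function('q')(m) = Mul(Mul(2, m), Add(-3, m)) = Mul(2, m, Add(-3, m)))
Pow(Function('z')(Function('q')(w)), 2) = Pow(Add(-4, Mul(-1, Mul(2, -6, Add(-3, -6)))), 2) = Pow(Add(-4, Mul(-1, Mul(2, -6, -9))), 2) = Pow(Add(-4, Mul(-1, 108)), 2) = Pow(Add(-4, -108), 2) = Pow(-112, 2) = 12544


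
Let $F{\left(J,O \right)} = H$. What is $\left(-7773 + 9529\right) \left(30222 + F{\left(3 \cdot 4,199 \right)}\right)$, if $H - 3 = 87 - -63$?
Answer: $53338500$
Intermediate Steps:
$H = 153$ ($H = 3 + \left(87 - -63\right) = 3 + \left(87 + 63\right) = 3 + 150 = 153$)
$F{\left(J,O \right)} = 153$
$\left(-7773 + 9529\right) \left(30222 + F{\left(3 \cdot 4,199 \right)}\right) = \left(-7773 + 9529\right) \left(30222 + 153\right) = 1756 \cdot 30375 = 53338500$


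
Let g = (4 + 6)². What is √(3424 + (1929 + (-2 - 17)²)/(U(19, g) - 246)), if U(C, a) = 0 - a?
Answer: √102278811/173 ≈ 58.458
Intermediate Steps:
g = 100 (g = 10² = 100)
U(C, a) = -a
√(3424 + (1929 + (-2 - 17)²)/(U(19, g) - 246)) = √(3424 + (1929 + (-2 - 17)²)/(-1*100 - 246)) = √(3424 + (1929 + (-19)²)/(-100 - 246)) = √(3424 + (1929 + 361)/(-346)) = √(3424 + 2290*(-1/346)) = √(3424 - 1145/173) = √(591207/173) = √102278811/173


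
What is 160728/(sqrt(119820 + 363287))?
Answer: 160728*sqrt(483107)/483107 ≈ 231.24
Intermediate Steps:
160728/(sqrt(119820 + 363287)) = 160728/(sqrt(483107)) = 160728*(sqrt(483107)/483107) = 160728*sqrt(483107)/483107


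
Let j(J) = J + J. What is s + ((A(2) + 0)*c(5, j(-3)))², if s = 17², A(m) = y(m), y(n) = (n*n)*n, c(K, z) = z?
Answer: 2593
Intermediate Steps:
j(J) = 2*J
y(n) = n³ (y(n) = n²*n = n³)
A(m) = m³
s = 289
s + ((A(2) + 0)*c(5, j(-3)))² = 289 + ((2³ + 0)*(2*(-3)))² = 289 + ((8 + 0)*(-6))² = 289 + (8*(-6))² = 289 + (-48)² = 289 + 2304 = 2593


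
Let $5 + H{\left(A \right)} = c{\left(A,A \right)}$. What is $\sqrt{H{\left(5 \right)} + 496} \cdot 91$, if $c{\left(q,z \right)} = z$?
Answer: $364 \sqrt{31} \approx 2026.7$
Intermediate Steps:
$H{\left(A \right)} = -5 + A$
$\sqrt{H{\left(5 \right)} + 496} \cdot 91 = \sqrt{\left(-5 + 5\right) + 496} \cdot 91 = \sqrt{0 + 496} \cdot 91 = \sqrt{496} \cdot 91 = 4 \sqrt{31} \cdot 91 = 364 \sqrt{31}$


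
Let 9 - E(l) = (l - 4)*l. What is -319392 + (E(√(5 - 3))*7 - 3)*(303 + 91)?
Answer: -301268 + 11032*√2 ≈ -2.8567e+5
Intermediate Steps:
E(l) = 9 - l*(-4 + l) (E(l) = 9 - (l - 4)*l = 9 - (-4 + l)*l = 9 - l*(-4 + l))
-319392 + (E(√(5 - 3))*7 - 3)*(303 + 91) = -319392 + ((9 - (√(5 - 3))² + 4*√(5 - 3))*7 - 3)*(303 + 91) = -319392 + ((9 - (√2)² + 4*√2)*7 - 3)*394 = -319392 + ((9 - 1*2 + 4*√2)*7 - 3)*394 = -319392 + ((9 - 2 + 4*√2)*7 - 3)*394 = -319392 + ((7 + 4*√2)*7 - 3)*394 = -319392 + ((49 + 28*√2) - 3)*394 = -319392 + (46 + 28*√2)*394 = -319392 + (18124 + 11032*√2) = -301268 + 11032*√2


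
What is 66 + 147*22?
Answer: 3300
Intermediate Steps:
66 + 147*22 = 66 + 3234 = 3300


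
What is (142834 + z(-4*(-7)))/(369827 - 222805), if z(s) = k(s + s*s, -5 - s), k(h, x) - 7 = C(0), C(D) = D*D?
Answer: 142841/147022 ≈ 0.97156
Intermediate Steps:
C(D) = D²
k(h, x) = 7 (k(h, x) = 7 + 0² = 7 + 0 = 7)
z(s) = 7
(142834 + z(-4*(-7)))/(369827 - 222805) = (142834 + 7)/(369827 - 222805) = 142841/147022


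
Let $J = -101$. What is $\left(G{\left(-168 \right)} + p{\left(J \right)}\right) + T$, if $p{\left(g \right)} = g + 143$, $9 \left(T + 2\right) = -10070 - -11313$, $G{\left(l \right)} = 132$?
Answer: $\frac{2791}{9} \approx 310.11$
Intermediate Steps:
$T = \frac{1225}{9}$ ($T = -2 + \frac{-10070 - -11313}{9} = -2 + \frac{-10070 + 11313}{9} = -2 + \frac{1}{9} \cdot 1243 = -2 + \frac{1243}{9} = \frac{1225}{9} \approx 136.11$)
$p{\left(g \right)} = 143 + g$
$\left(G{\left(-168 \right)} + p{\left(J \right)}\right) + T = \left(132 + \left(143 - 101\right)\right) + \frac{1225}{9} = \left(132 + 42\right) + \frac{1225}{9} = 174 + \frac{1225}{9} = \frac{2791}{9}$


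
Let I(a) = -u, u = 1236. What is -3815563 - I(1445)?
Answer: -3814327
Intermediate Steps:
I(a) = -1236 (I(a) = -1*1236 = -1236)
-3815563 - I(1445) = -3815563 - 1*(-1236) = -3815563 + 1236 = -3814327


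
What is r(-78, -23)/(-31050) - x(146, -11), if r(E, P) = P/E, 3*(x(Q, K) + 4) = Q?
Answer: -4703401/105300 ≈ -44.667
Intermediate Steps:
x(Q, K) = -4 + Q/3
r(-78, -23)/(-31050) - x(146, -11) = -23/(-78)/(-31050) - (-4 + (⅓)*146) = -23*(-1/78)*(-1/31050) - (-4 + 146/3) = (23/78)*(-1/31050) - 1*134/3 = -1/105300 - 134/3 = -4703401/105300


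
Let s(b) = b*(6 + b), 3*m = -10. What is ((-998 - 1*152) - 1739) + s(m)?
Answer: -26081/9 ≈ -2897.9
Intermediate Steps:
m = -10/3 (m = (⅓)*(-10) = -10/3 ≈ -3.3333)
((-998 - 1*152) - 1739) + s(m) = ((-998 - 1*152) - 1739) - 10*(6 - 10/3)/3 = ((-998 - 152) - 1739) - 10/3*8/3 = (-1150 - 1739) - 80/9 = -2889 - 80/9 = -26081/9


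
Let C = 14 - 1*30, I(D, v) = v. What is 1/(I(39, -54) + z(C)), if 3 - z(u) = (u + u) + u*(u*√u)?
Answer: -19/1048937 + 1024*I/1048937 ≈ -1.8114e-5 + 0.00097623*I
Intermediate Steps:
C = -16 (C = 14 - 30 = -16)
z(u) = 3 - u^(5/2) - 2*u (z(u) = 3 - ((u + u) + u*(u*√u)) = 3 - (2*u + u*u^(3/2)) = 3 - (2*u + u^(5/2)) = 3 - (u^(5/2) + 2*u) = 3 + (-u^(5/2) - 2*u) = 3 - u^(5/2) - 2*u)
1/(I(39, -54) + z(C)) = 1/(-54 + (3 - (-16)^(5/2) - 2*(-16))) = 1/(-54 + (3 - 1024*I + 32)) = 1/(-54 + (35 - 1024*I)) = 1/(-19 - 1024*I) = (-19 + 1024*I)/1048937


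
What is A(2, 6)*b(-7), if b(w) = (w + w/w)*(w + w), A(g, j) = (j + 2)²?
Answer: 5376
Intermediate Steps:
A(g, j) = (2 + j)²
b(w) = 2*w*(1 + w) (b(w) = (w + 1)*(2*w) = (1 + w)*(2*w) = 2*w*(1 + w))
A(2, 6)*b(-7) = (2 + 6)²*(2*(-7)*(1 - 7)) = 8²*(2*(-7)*(-6)) = 64*84 = 5376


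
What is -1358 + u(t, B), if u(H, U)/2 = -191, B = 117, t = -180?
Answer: -1740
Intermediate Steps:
u(H, U) = -382 (u(H, U) = 2*(-191) = -382)
-1358 + u(t, B) = -1358 - 382 = -1740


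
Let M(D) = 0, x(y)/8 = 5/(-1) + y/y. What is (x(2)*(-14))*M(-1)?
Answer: 0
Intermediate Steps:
x(y) = -32 (x(y) = 8*(5/(-1) + y/y) = 8*(5*(-1) + 1) = 8*(-5 + 1) = 8*(-4) = -32)
(x(2)*(-14))*M(-1) = -32*(-14)*0 = 448*0 = 0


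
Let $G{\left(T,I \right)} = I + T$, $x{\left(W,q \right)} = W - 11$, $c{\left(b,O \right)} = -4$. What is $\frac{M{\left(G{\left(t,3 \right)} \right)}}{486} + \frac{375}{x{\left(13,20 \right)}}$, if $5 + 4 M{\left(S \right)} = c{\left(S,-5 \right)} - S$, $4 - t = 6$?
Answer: $\frac{182245}{972} \approx 187.49$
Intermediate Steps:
$t = -2$ ($t = 4 - 6 = -2$)
$x{\left(W,q \right)} = -11 + W$
$M{\left(S \right)} = - \frac{9}{4} - \frac{S}{4}$ ($M{\left(S \right)} = - \frac{5}{4} + \frac{-4 - S}{4} = - \frac{5}{4} - \left(1 + \frac{S}{4}\right) = - \frac{9}{4} - \frac{S}{4}$)
$\frac{M{\left(G{\left(t,3 \right)} \right)}}{486} + \frac{375}{x{\left(13,20 \right)}} = \frac{- \frac{9}{4} - \frac{3 - 2}{4}}{486} + \frac{375}{-11 + 13} = \left(- \frac{9}{4} - \frac{1}{4}\right) \frac{1}{486} + \frac{375}{2} = \left(- \frac{9}{4} - \frac{1}{4}\right) \frac{1}{486} + 375 \cdot \frac{1}{2} = \left(- \frac{5}{2}\right) \frac{1}{486} + \frac{375}{2} = - \frac{5}{972} + \frac{375}{2} = \frac{182245}{972}$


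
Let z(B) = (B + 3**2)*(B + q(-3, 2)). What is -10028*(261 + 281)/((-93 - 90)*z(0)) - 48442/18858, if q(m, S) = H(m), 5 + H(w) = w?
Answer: -2148642100/5176521 ≈ -415.07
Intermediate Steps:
H(w) = -5 + w
q(m, S) = -5 + m
z(B) = (-8 + B)*(9 + B) (z(B) = (B + 3**2)*(B + (-5 - 3)) = (B + 9)*(B - 8) = (9 + B)*(-8 + B) = (-8 + B)*(9 + B))
-10028*(261 + 281)/((-93 - 90)*z(0)) - 48442/18858 = -10028*(261 + 281)/((-93 - 90)*(-72 + 0 + 0**2)) - 48442/18858 = -10028*(-542/(183*(-72 + 0 + 0))) - 48442*1/18858 = -10028/(-183*1/542*(-72)) - 24221/9429 = -10028/((-183/542*(-72))) - 24221/9429 = -10028/6588/271 - 24221/9429 = -10028*271/6588 - 24221/9429 = -679397/1647 - 24221/9429 = -2148642100/5176521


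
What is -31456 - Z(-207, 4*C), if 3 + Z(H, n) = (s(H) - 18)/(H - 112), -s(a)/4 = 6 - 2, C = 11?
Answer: -10033541/319 ≈ -31453.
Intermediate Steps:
s(a) = -16 (s(a) = -4*(6 - 2) = -4*4 = -16)
Z(H, n) = -3 - 34/(-112 + H) (Z(H, n) = -3 + (-16 - 18)/(H - 112) = -3 - 34/(-112 + H))
-31456 - Z(-207, 4*C) = -31456 - (302 - 3*(-207))/(-112 - 207) = -31456 - (302 + 621)/(-319) = -31456 - (-1)*923/319 = -31456 - 1*(-923/319) = -31456 + 923/319 = -10033541/319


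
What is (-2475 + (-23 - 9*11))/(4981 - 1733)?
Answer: -371/464 ≈ -0.79957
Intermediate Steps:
(-2475 + (-23 - 9*11))/(4981 - 1733) = (-2475 + (-23 - 99))/3248 = (-2475 - 122)*(1/3248) = -2597*1/3248 = -371/464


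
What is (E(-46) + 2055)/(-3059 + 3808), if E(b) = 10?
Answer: 295/107 ≈ 2.7570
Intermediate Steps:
(E(-46) + 2055)/(-3059 + 3808) = (10 + 2055)/(-3059 + 3808) = 2065/749 = 2065*(1/749) = 295/107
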